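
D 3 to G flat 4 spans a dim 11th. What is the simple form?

diminished fourth

Each octave removed subtracts seven from the number: 11 − 7 = 4.
Quality carries through unchanged, so the simple form is a diminished fourth.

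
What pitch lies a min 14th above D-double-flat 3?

C-double-flat 5

Seven letters up from D (plus an octave) reaches C.
A minor fourteenth spans 22 semitones, so from Dbb3 the target pitch is Cbb5.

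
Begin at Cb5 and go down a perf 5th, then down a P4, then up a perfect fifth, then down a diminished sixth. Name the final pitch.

B3

A perfect fifth down from Cb5 is Fb4.
Fb4 down a perfect fourth → Cb4 (5 semitones).
Up a perfect fifth from Cb4: Gb4 (7 semitones up).
Down a diminished sixth from Gb4: B3 (7 semitones down).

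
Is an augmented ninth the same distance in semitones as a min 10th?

Yes

An augmented ninth spans 15 semitones, and a minor tenth also spans 15 semitones — they're enharmonic.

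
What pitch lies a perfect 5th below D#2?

G#1

The fifth takes the letter from D down to G.
A perfect fifth spans 7 semitones, so from D#2 the target pitch is G#1.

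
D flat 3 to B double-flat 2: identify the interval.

Descending from Db3 to Bbb2 is the same interval as ascending Bbb2 to Db3.
B to D spans three letter names (B-C-D), so the interval is some kind of third.
Bbb2 to Db3 is 4 semitones, matching the major third exactly, so the quality is major.

M3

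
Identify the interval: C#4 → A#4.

C to A spans six letter names (C-D-E-F-G-A) — that makes it a sixth of some quality.
Counting semitones, C#4→A#4 is 9, which is the major sixth.

M6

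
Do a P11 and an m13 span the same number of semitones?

A perfect eleventh spans 17 semitones; a minor thirteenth spans 20 semitones. They differ by 3.

No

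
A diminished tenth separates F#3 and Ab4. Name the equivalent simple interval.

Subtracting seven from the interval number removes an octave: 10 − 7 = 3.
That makes a diminished tenth a compound diminished third — an octave plus a diminished third.

d3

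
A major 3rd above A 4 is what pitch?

C sharp 5

Counting three letter names up from A lands on C.
A major third is 4 semitones; 4 semitones up from A4 gives C#5.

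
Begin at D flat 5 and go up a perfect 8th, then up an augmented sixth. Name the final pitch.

A perfect octave up from Db5 is Db6.
Up an augmented sixth from Db6: B6 (10 semitones up).

B 6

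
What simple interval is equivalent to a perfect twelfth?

perfect fifth

Subtracting seven from the interval number removes an octave: 12 − 7 = 5.
That makes a perfect twelfth a compound perfect fifth — an octave plus a perfect fifth.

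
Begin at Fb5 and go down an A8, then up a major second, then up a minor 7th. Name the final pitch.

Fb5 down an augmented octave → Fbb4 (13 semitones).
A major second up from Fbb4 is Gbb4.
A minor seventh up from Gbb4 is Fbb5.

Fbb5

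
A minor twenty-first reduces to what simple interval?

m7

Each octave removed subtracts seven from the number: 21 − 14 = 7.
That makes a minor twenty-first a compound minor seventh — 2 octaves plus a minor seventh.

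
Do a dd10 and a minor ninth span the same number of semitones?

A doubly diminished tenth spans 13 semitones, and a minor ninth also spans 13 semitones — they're enharmonic.

Yes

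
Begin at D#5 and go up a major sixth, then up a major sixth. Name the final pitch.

A major sixth up from D#5 is B#5.
B#5 up a major sixth → G##6 (9 semitones).

G##6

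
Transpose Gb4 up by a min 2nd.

Two letter names up from G: A.
A minor second is 1 semitone; 1 semitone up from Gb4 gives Abb4.

Abb4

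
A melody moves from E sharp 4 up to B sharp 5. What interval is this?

E to B spans five letter names (E-F-G-A-B), plus an octave: a twelfth.
The perfect twelfth spans 19 semitones, and E#4 to B#5 is exactly 19 semitones — so this is a perfect twelfth.
(Equivalently, a compound perfect fifth: a perfect fifth plus an octave.)

perfect 12th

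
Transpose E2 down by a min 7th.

F#1

The seventh takes the letter from E down to F.
Moving 10 semitones down from E2 (the size of a minor seventh) reaches F#1.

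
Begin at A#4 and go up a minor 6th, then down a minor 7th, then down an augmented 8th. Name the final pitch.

Up a minor sixth from A#4: F#5 (8 semitones up).
F#5 down a minor seventh → G#4 (10 semitones).
An augmented octave down from G#4 is G3.

G3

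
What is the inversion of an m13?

M3

First reduce the compound minor thirteenth to its simple form, a minor sixth.
The rule of nine gives the new number: 9 − 6 = 3, so a sixth becomes a third.
Quality inverts too: minor becomes major. That makes the inversion a major third.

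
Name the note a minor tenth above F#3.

Three letters up from F (plus an octave) reaches A.
A minor tenth is 15 semitones; 15 semitones up from F#3 gives A4.

A4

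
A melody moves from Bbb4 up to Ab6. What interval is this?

B to A spans seven letter names (B-C-D-E-F-G-A), plus an octave, so the interval is some kind of fourteenth.
Bbb4 to Ab6 is 23 semitones, matching the major fourteenth exactly, so the quality is major.
(Equivalently, a compound major seventh: a major seventh plus an octave.)

M14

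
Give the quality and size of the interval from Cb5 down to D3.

Descending from Cb5 to D3 is the same interval as ascending D3 to Cb5.
D to C spans seven letter names (D-E-F-G-A-B-C), plus an octave — that makes it a fourteenth of some quality.
D3 to Cb5 spans 21 semitones — two semitones narrower than the major fourteenth (23) — giving a diminished fourteenth.
(Equivalently, a compound diminished seventh: a diminished seventh plus an octave.)

diminished fourteenth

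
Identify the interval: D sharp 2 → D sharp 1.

P8

Descending from D#2 to D#1 is the same interval as ascending D#1 to D#2.
D to D is the same letter name, plus an octave: an octave.
The perfect octave spans 12 semitones, and D#1 to D#2 is exactly 12 semitones — so this is a perfect octave.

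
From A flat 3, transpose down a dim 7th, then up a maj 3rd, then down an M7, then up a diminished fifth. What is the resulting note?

Down a diminished seventh from Ab3: B2 (9 semitones down).
A major third up from B2 is D#3.
Down a major seventh from D#3: E2 (11 semitones down).
E2 up a diminished fifth → Bb2 (6 semitones).

B flat 2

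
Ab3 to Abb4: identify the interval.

diminished octave

A to A is the same letter name, plus an octave — that makes it an octave of some quality.
The perfect octave is 12 semitones; here we have 11, one semitone narrower: diminished.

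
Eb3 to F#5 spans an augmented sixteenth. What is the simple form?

A2

Take out 2 octaves (14 from the number): 16 − 14 = 2.
That makes an augmented sixteenth a compound augmented second — 2 octaves plus an augmented second.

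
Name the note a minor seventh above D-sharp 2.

The seventh takes the letter from D up to C.
Moving 10 semitones up from D#2 (the size of a minor seventh) reaches C#3.

C-sharp 3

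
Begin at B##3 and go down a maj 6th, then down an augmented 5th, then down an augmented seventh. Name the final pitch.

Down a major sixth from B##3: D##3 (9 semitones down).
D##3 down an augmented fifth → G#2 (8 semitones).
G#2 down an augmented seventh → Ab1 (12 semitones).

Ab1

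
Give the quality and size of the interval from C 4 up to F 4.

C to F spans four letter names (C-D-E-F), so the interval is some kind of fourth.
Counting semitones, C4→F4 is 5, which is the perfect fourth.

perfect fourth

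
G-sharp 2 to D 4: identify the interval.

diminished twelfth

G to D spans five letter names (G-A-B-C-D), plus an octave — that makes it a twelfth of some quality.
The perfect twelfth is 19 semitones; here we have 18, one semitone narrower: diminished.
(Equivalently, a compound diminished fifth: a diminished fifth plus an octave.)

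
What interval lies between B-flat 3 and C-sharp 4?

A2

B to C spans two letter names (B-C): a second.
Bb3 to C#4 spans 3 semitones — one semitone wider than the major second (2) — giving an augmented second.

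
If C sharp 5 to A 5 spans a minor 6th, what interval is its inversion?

Inverted interval numbers add to nine, so a sixth pairs with a third (6 + 3 = 9).
And minor becomes major under inversion, so we get a major third.

M3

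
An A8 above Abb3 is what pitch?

For an octave the letter name doesn't change: still A, an octave up.
An augmented octave spans 13 semitones, so from Abb3 the target pitch is Ab4.

Ab4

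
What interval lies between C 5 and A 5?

M6

C to A spans six letter names (C-D-E-F-G-A), so the interval is some kind of sixth.
Counting semitones, C5→A5 is 9, which is the major sixth.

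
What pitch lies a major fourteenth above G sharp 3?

The fourteenth's letter: G up seven letter names plus an octave → F.
A major fourteenth spans 23 semitones, so from G#3 the target pitch is F##5.

F double-sharp 5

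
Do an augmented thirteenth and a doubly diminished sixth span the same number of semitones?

An augmented thirteenth is 22 semitones but a doubly diminished sixth is 6 semitones — different sizes.

No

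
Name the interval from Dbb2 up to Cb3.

major seventh

D to C spans seven letter names (D-E-F-G-A-B-C): a seventh.
Counting semitones, Dbb2→Cb3 is 11, which is the major seventh.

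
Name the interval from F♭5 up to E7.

F to E spans seven letter names (F-G-A-B-C-D-E), plus an octave — that makes it a fourteenth of some quality.
The major fourteenth is 23 semitones; here we have 24, one semitone wider: augmented.
(Equivalently, a compound augmented seventh: an augmented seventh plus an octave.)

augmented fourteenth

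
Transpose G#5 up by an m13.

Counting six letter names plus an octave up from G lands on E.
Moving 20 semitones up from G#5 (the size of a minor thirteenth) reaches E7.

E7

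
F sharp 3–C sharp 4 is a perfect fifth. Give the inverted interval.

perfect fourth

Interval numbers invert to sum to nine: 5 + 4 = 9, so a fifth inverts to a fourth.
The quality also flips — perfect stays perfect — giving a perfect fourth.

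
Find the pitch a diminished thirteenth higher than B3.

Gb5

Counting six letter names plus an octave up from B lands on G.
Moving 19 semitones up from B3 (the size of a diminished thirteenth) reaches Gb5.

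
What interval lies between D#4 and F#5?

D to F spans three letter names (D-E-F), plus an octave, so the interval is some kind of tenth.
At 15 semitones, D#4→F#5 falls one short of a major tenth: minor.
(Equivalently, a compound minor third: a minor third plus an octave.)

m10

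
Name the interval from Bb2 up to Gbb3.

diminished sixth

B to G spans six letter names (B-C-D-E-F-G), so the interval is some kind of sixth.
A major sixth would be 9 semitones; Bb2 to Gbb3 is 7, two semitones narrower, so the interval is diminished.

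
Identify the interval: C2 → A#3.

augmented 13th

C to A spans six letter names (C-D-E-F-G-A), plus an octave: a thirteenth.
A major thirteenth would be 21 semitones; C2 to A#3 is 22, one semitone wider, so the interval is augmented.
(Equivalently, a compound augmented sixth: an augmented sixth plus an octave.)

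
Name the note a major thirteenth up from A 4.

F-sharp 6

Six letters up from A (plus an octave) reaches F.
A major thirteenth is 21 semitones; 21 semitones up from A4 gives F#6.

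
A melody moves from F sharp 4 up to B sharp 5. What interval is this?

augmented eleventh

F to B spans four letter names (F-G-A-B), plus an octave: an eleventh.
A perfect eleventh would be 17 semitones; F#4 to B#5 is 18, one semitone wider, so the interval is augmented.
(Equivalently, a compound augmented fourth: an augmented fourth plus an octave.)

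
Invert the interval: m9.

First reduce the compound minor ninth to its simple form, a minor second.
The rule of nine gives the new number: 9 − 2 = 7, so a second becomes a seventh.
The quality also flips — minor becomes major — giving a major seventh.

M7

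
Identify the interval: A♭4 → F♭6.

A to F spans six letter names (A-B-C-D-E-F), plus an octave — that makes it a thirteenth of some quality.
A major thirteenth would be 21 semitones, but Ab4 to Fb6 is 20 — one semitone narrower, making it a minor thirteenth.
(Equivalently, a compound minor sixth: a minor sixth plus an octave.)

m13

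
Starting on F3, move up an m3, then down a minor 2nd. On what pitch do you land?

G3

A minor third up from F3 is Ab3.
Ab3 down a minor second → G3 (1 semitone).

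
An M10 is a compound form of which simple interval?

Subtracting seven from the interval number removes an octave: 10 − 7 = 3.
Quality carries through unchanged, so the simple form is a major third.

M3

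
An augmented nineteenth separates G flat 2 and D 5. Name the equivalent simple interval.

augmented fifth

Subtracting seven from the interval number removes an octave: 19 − 14 = 5.
Quality carries through unchanged, so the simple form is an augmented fifth.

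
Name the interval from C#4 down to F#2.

Descending from C#4 to F#2 is the same interval as ascending F#2 to C#4.
F to C spans five letter names (F-G-A-B-C), plus an octave: a twelfth.
The perfect twelfth spans 19 semitones, and F#2 to C#4 is exactly 19 semitones — so this is a perfect twelfth.
(Equivalently, a compound perfect fifth: a perfect fifth plus an octave.)

perfect 12th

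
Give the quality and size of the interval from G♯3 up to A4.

minor ninth

G to A spans two letter names (G-A), plus an octave: a ninth.
At 13 semitones, G#3→A4 falls one short of a major ninth: minor.
(Equivalently, a compound minor second: a minor second plus an octave.)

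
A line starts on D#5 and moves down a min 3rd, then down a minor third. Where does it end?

D#5 down a minor third → B#4 (3 semitones).
B#4 down a minor third → G##4 (3 semitones).

G##4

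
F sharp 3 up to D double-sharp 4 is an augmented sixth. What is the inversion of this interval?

diminished third

Interval numbers invert to sum to nine: 6 + 3 = 9, so a sixth inverts to a third.
Quality inverts too: augmented becomes diminished. That makes the inversion a diminished third.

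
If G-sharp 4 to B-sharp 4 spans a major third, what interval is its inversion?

Interval numbers invert to sum to nine: 3 + 6 = 9, so a third inverts to a sixth.
And major becomes minor under inversion, so we get a minor sixth.

minor sixth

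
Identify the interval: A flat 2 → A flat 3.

perfect octave

A to A is the same letter name, plus an octave, so the interval is some kind of octave.
The perfect octave spans 12 semitones, and Ab2 to Ab3 is exactly 12 semitones — so this is a perfect octave.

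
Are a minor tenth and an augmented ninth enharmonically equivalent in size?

Yes

A minor tenth = 15 semitones = an augmented ninth; enharmonically equal.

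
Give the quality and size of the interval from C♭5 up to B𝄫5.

minor seventh

C to B spans seven letter names (C-D-E-F-G-A-B): a seventh.
At 10 semitones, Cb5→Bbb5 falls one short of a major seventh: minor.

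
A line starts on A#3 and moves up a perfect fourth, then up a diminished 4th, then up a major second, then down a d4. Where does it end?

A perfect fourth up from A#3 is D#4.
A diminished fourth up from D#4 is G4.
A major second up from G4 is A4.
A diminished fourth down from A4 is E#4.

E#4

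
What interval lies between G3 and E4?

G to E spans six letter names (G-A-B-C-D-E) — that makes it a sixth of some quality.
Counting semitones, G3→E4 is 9, which is the major sixth.

major sixth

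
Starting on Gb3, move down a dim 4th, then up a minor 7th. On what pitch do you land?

A diminished fourth down from Gb3 is D3.
D3 up a minor seventh → C4 (10 semitones).

C4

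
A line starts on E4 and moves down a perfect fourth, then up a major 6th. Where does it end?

E4 down a perfect fourth → B3 (5 semitones).
Up a major sixth from B3: G#4 (9 semitones up).

G#4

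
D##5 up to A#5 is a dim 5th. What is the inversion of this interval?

augmented fourth

Inverted interval numbers add to nine, so a fifth pairs with a fourth (5 + 4 = 9).
The quality also flips — diminished becomes augmented — giving an augmented fourth.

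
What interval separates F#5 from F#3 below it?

perfect fifteenth

Descending from F#5 to F#3 is the same interval as ascending F#3 to F#5.
F to F is the same letter name, plus 2 octaves: a fifteenth.
The perfect fifteenth spans 24 semitones, and F#3 to F#5 is exactly 24 semitones — so this is a perfect fifteenth.
(Equivalently, a compound perfect octave: a perfect octave plus an octave.)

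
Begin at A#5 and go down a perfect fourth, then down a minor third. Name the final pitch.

C##5

A perfect fourth down from A#5 is E#5.
A minor third down from E#5 is C##5.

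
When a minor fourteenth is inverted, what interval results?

M2

First reduce the compound minor fourteenth to its simple form, a minor seventh.
The rule of nine gives the new number: 9 − 7 = 2, so a seventh becomes a second.
Quality inverts too: minor becomes major. That makes the inversion a major second.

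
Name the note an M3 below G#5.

Three letter names down from G: E.
Moving 4 semitones down from G#5 (the size of a major third) reaches E5.

E5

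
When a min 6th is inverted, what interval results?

major third

Inverted interval numbers add to nine, so a sixth pairs with a third (6 + 3 = 9).
And minor becomes major under inversion, so we get a major third.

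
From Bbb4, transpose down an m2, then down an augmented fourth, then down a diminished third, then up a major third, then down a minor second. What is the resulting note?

A minor second down from Bbb4 is Ab4.
Ab4 down an augmented fourth → Ebb4 (6 semitones).
Ebb4 down a diminished third → C4 (2 semitones).
C4 up a major third → E4 (4 semitones).
A minor second down from E4 is D#4.

D#4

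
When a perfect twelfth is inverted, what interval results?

First reduce the compound perfect twelfth to its simple form, a perfect fifth.
Inverted interval numbers add to nine, so a fifth pairs with a fourth (5 + 4 = 9).
Quality inverts too: perfect stays perfect. That makes the inversion a perfect fourth.

P4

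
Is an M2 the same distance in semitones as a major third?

No

A major second is 2 semitones but a major third is 4 semitones — different sizes.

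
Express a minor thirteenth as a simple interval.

Each octave removed subtracts seven from the number: 13 − 7 = 6.
That makes a minor thirteenth a compound minor sixth — an octave plus a minor sixth.

minor sixth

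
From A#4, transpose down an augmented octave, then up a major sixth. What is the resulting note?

An augmented octave down from A#4 is A3.
A major sixth up from A3 is F#4.

F#4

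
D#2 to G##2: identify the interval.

D to G spans four letter names (D-E-F-G) — that makes it a fourth of some quality.
D#2 to G##2 spans 6 semitones — one semitone wider than the perfect fourth (5) — giving an augmented fourth.

augmented fourth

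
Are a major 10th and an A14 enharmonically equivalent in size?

No

A major tenth is 16 semitones but an augmented fourteenth is 24 semitones — different sizes.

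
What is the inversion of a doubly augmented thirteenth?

First reduce the compound doubly augmented thirteenth to its simple form, a doubly augmented sixth.
The rule of nine gives the new number: 9 − 6 = 3, so a sixth becomes a third.
Quality inverts too: doubly augmented becomes doubly diminished. That makes the inversion a doubly diminished third.

doubly diminished third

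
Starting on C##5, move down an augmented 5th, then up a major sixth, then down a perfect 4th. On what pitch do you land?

A#4

Down an augmented fifth from C##5: F#4 (8 semitones down).
F#4 up a major sixth → D#5 (9 semitones).
Down a perfect fourth from D#5: A#4 (5 semitones down).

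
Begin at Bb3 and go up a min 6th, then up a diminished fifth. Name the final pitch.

Dbb5

Up a minor sixth from Bb3: Gb4 (8 semitones up).
A diminished fifth up from Gb4 is Dbb5.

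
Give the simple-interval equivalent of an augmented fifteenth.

Take out an octave (7 from the number): 15 − 7 = 8.
That makes an augmented fifteenth a compound augmented octave — an octave plus an augmented octave.

augmented 8th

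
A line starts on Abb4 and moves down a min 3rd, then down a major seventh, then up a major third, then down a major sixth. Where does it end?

Dbb3

A minor third down from Abb4 is Fb4.
A major seventh down from Fb4 is Gbb3.
A major third up from Gbb3 is Bbb3.
Down a major sixth from Bbb3: Dbb3 (9 semitones down).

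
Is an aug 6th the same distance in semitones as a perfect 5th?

An augmented sixth spans 10 semitones; a perfect fifth spans 7 semitones. They differ by 3.

No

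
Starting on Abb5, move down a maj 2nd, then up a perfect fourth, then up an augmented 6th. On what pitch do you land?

Down a major second from Abb5: Gbb5 (2 semitones down).
A perfect fourth up from Gbb5 is Cbb6.
Cbb6 up an augmented sixth → Ab6 (10 semitones).

Ab6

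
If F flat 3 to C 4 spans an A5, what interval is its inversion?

diminished fourth

Inverted interval numbers add to nine, so a fifth pairs with a fourth (5 + 4 = 9).
And augmented becomes diminished under inversion, so we get a diminished fourth.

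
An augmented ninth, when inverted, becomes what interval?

First reduce the compound augmented ninth to its simple form, an augmented second.
Inverted interval numbers add to nine, so a second pairs with a seventh (2 + 7 = 9).
The quality also flips — augmented becomes diminished — giving a diminished seventh.

diminished seventh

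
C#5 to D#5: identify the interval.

C to D spans two letter names (C-D) — that makes it a second of some quality.
The major second spans 2 semitones, and C#5 to D#5 is exactly 2 semitones — so this is a major second.

major 2nd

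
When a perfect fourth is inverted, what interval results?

Inverted interval numbers add to nine, so a fourth pairs with a fifth (4 + 5 = 9).
The quality also flips — perfect stays perfect — giving a perfect fifth.

P5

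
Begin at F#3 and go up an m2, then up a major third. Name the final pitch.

B3

F#3 up a minor second → G3 (1 semitone).
Up a major third from G3: B3 (4 semitones up).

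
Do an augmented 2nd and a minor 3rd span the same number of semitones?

Yes

An augmented second spans 3 semitones, and a minor third also spans 3 semitones — they're enharmonic.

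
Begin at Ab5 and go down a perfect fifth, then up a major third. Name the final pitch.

F5

Ab5 down a perfect fifth → Db5 (7 semitones).
A major third up from Db5 is F5.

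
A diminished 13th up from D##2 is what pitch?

The thirteenth's letter: D up six letter names plus an octave → B.
A diminished thirteenth is 19 semitones; 19 semitones up from D##2 gives B3.

B3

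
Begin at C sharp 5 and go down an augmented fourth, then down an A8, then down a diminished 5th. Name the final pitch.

C#5 down an augmented fourth → G4 (6 semitones).
G4 down an augmented octave → Gb3 (13 semitones).
Down a diminished fifth from Gb3: C3 (6 semitones down).

C 3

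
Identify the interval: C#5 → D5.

C to D spans two letter names (C-D): a second.
At 1 semitone, C#5→D5 falls one short of a major second: minor.

minor 2nd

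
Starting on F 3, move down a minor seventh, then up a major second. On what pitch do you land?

A 2

F3 down a minor seventh → G2 (10 semitones).
Up a major second from G2: A2 (2 semitones up).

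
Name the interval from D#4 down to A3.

Descending from D#4 to A3 is the same interval as ascending A3 to D#4.
A to D spans four letter names (A-B-C-D), so the interval is some kind of fourth.
A3 to D#4 spans 6 semitones — one semitone wider than the perfect fourth (5) — giving an augmented fourth.

augmented fourth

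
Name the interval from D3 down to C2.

Descending from D3 to C2 is the same interval as ascending C2 to D3.
C to D spans two letter names (C-D), plus an octave — that makes it a ninth of some quality.
C2 to D3 is 14 semitones, matching the major ninth exactly, so the quality is major.
(Equivalently, a compound major second: a major second plus an octave.)

major ninth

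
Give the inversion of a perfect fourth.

Interval numbers invert to sum to nine: 4 + 5 = 9, so a fourth inverts to a fifth.
Quality inverts too: perfect stays perfect. That makes the inversion a perfect fifth.

P5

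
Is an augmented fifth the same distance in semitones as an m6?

Both span 8 semitones: an augmented fifth and a minor sixth are the same chromatic distance.

Yes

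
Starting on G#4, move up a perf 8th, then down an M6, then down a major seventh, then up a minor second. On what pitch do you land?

A perfect octave up from G#4 is G#5.
G#5 down a major sixth → B4 (9 semitones).
Down a major seventh from B4: C4 (11 semitones down).
C4 up a minor second → Db4 (1 semitone).

Db4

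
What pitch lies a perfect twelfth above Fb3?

Five letters up from F (plus an octave) reaches C.
A perfect twelfth spans 19 semitones, so from Fb3 the target pitch is Cb5.

Cb5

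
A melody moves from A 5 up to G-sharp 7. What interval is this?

A to G spans seven letter names (A-B-C-D-E-F-G), plus an octave: a fourteenth.
A5 to G#7 is 23 semitones, matching the major fourteenth exactly, so the quality is major.
(Equivalently, a compound major seventh: a major seventh plus an octave.)

major 14th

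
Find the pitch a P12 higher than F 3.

C 5

Counting five letter names plus an octave up from F lands on C.
A perfect twelfth spans 19 semitones, so from F3 the target pitch is C5.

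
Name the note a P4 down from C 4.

G 3

Counting four letter names down from C lands on G.
Moving 5 semitones down from C4 (the size of a perfect fourth) reaches G3.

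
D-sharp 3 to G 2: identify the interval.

Descending from D#3 to G2 is the same interval as ascending G2 to D#3.
G to D spans five letter names (G-A-B-C-D), so the interval is some kind of fifth.
The perfect fifth is 7 semitones; here we have 8, one semitone wider: augmented.

augmented 5th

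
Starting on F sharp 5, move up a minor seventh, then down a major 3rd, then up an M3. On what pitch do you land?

Up a minor seventh from F#5: E6 (10 semitones up).
Down a major third from E6: C6 (4 semitones down).
Up a major third from C6: E6 (4 semitones up).

E 6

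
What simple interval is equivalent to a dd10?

doubly diminished third

Subtracting seven from the interval number removes an octave: 10 − 7 = 3.
That makes a doubly diminished tenth a compound doubly diminished third — an octave plus a doubly diminished third.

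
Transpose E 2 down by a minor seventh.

Counting seven letter names down from E lands on F.
A minor seventh spans 10 semitones, so from E2 the target pitch is F#1.

F sharp 1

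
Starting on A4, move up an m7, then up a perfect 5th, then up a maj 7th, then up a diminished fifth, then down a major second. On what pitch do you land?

F7

A4 up a minor seventh → G5 (10 semitones).
Up a perfect fifth from G5: D6 (7 semitones up).
A major seventh up from D6 is C#7.
Up a diminished fifth from C#7: G7 (6 semitones up).
G7 down a major second → F7 (2 semitones).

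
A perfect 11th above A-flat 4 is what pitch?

Counting four letter names plus an octave up from A lands on D.
Moving 17 semitones up from Ab4 (the size of a perfect eleventh) reaches Db6.

D-flat 6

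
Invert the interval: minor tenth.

M6

First reduce the compound minor tenth to its simple form, a minor third.
The rule of nine gives the new number: 9 − 3 = 6, so a third becomes a sixth.
Quality inverts too: minor becomes major. That makes the inversion a major sixth.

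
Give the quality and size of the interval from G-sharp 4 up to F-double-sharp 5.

G to F spans seven letter names (G-A-B-C-D-E-F), so the interval is some kind of seventh.
Counting semitones, G#4→F##5 is 11, which is the major seventh.

major 7th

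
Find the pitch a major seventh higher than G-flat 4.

Seven letter names up from G: F.
Moving 11 semitones up from Gb4 (the size of a major seventh) reaches F5.

F 5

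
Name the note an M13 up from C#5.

A#6

Counting six letter names plus an octave up from C lands on A.
Moving 21 semitones up from C#5 (the size of a major thirteenth) reaches A#6.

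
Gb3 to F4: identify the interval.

major seventh

G to F spans seven letter names (G-A-B-C-D-E-F), so the interval is some kind of seventh.
The major seventh spans 11 semitones, and Gb3 to F4 is exactly 11 semitones — so this is a major seventh.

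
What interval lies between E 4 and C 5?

minor 6th

E to C spans six letter names (E-F-G-A-B-C) — that makes it a sixth of some quality.
E4 to C5 is 8 semitones, a half step short of the major sixth (9), so this is minor.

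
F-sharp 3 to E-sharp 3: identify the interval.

minor second

Descending from F#3 to E#3 is the same interval as ascending E#3 to F#3.
E to F spans two letter names (E-F): a second.
At 1 semitone, E#3→F#3 falls one short of a major second: minor.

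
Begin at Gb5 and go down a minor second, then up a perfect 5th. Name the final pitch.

Down a minor second from Gb5: F5 (1 semitone down).
A perfect fifth up from F5 is C6.

C6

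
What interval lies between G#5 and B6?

G to B spans three letter names (G-A-B), plus an octave, so the interval is some kind of tenth.
G#5 to B6 is 15 semitones, a half step short of the major tenth (16), so this is minor.
(Equivalently, a compound minor third: a minor third plus an octave.)

minor tenth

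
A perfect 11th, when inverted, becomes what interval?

First reduce the compound perfect eleventh to its simple form, a perfect fourth.
The rule of nine gives the new number: 9 − 4 = 5, so a fourth becomes a fifth.
And perfect stays perfect under inversion, so we get a perfect fifth.

perfect 5th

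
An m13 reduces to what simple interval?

Each octave removed subtracts seven from the number: 13 − 7 = 6.
That makes a minor thirteenth a compound minor sixth — an octave plus a minor sixth.

m6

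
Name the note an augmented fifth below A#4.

The fifth takes the letter from A down to D.
An augmented fifth spans 8 semitones, so from A#4 the target pitch is D4.

D4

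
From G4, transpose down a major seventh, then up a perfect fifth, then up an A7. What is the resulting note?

D#5

G4 down a major seventh → Ab3 (11 semitones).
Up a perfect fifth from Ab3: Eb4 (7 semitones up).
Eb4 up an augmented seventh → D#5 (12 semitones).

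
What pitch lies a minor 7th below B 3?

Counting seven letter names down from B lands on C.
A minor seventh is 10 semitones; 10 semitones down from B3 gives C#3.

C sharp 3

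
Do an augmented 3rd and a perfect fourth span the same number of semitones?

Yes

An augmented third spans 5 semitones, and a perfect fourth also spans 5 semitones — they're enharmonic.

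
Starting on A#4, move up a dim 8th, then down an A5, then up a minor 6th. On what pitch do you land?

A diminished octave up from A#4 is A5.
An augmented fifth down from A5 is Db5.
A minor sixth up from Db5 is Bbb5.

Bbb5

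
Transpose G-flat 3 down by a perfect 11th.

The eleventh's letter: G down four letter names plus an octave → D.
A perfect eleventh spans 17 semitones, so from Gb3 the target pitch is Db2.

D-flat 2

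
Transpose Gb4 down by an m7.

Counting seven letter names down from G lands on A.
A minor seventh is 10 semitones; 10 semitones down from Gb4 gives Ab3.

Ab3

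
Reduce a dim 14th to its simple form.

diminished seventh

Subtracting seven from the interval number removes an octave: 14 − 7 = 7.
That makes a diminished fourteenth a compound diminished seventh — an octave plus a diminished seventh.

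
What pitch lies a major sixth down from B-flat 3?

The sixth takes the letter from B down to D.
Moving 9 semitones down from Bb3 (the size of a major sixth) reaches Db3.

D-flat 3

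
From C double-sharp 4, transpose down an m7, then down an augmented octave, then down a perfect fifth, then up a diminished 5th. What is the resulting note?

D 2

Down a minor seventh from C##4: D##3 (10 semitones down).
Down an augmented octave from D##3: D#2 (13 semitones down).
D#2 down a perfect fifth → G#1 (7 semitones).
G#1 up a diminished fifth → D2 (6 semitones).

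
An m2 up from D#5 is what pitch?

E5

Two letter names up from D: E.
A minor second spans 1 semitone, so from D#5 the target pitch is E5.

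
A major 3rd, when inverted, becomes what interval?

Interval numbers invert to sum to nine: 3 + 6 = 9, so a third inverts to a sixth.
Quality inverts too: major becomes minor. That makes the inversion a minor sixth.

minor 6th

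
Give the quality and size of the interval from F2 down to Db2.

Descending from F2 to Db2 is the same interval as ascending Db2 to F2.
D to F spans three letter names (D-E-F), so the interval is some kind of third.
Counting semitones, Db2→F2 is 4, which is the major third.

major third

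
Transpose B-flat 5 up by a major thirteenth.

The thirteenth's letter: B up six letter names plus an octave → G.
Moving 21 semitones up from Bb5 (the size of a major thirteenth) reaches G7.

G 7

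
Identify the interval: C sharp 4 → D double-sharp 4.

augmented second

C to D spans two letter names (C-D) — that makes it a second of some quality.
The major second is 2 semitones; here we have 3, one semitone wider: augmented.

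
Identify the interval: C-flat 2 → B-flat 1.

Descending from Cb2 to Bb1 is the same interval as ascending Bb1 to Cb2.
B to C spans two letter names (B-C) — that makes it a second of some quality.
At 1 semitone, Bb1→Cb2 falls one short of a major second: minor.

m2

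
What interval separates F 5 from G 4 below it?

minor seventh

Descending from F5 to G4 is the same interval as ascending G4 to F5.
G to F spans seven letter names (G-A-B-C-D-E-F), so the interval is some kind of seventh.
G4 to F5 is 10 semitones, a half step short of the major seventh (11), so this is minor.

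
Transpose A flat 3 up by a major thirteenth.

F 5

Counting six letter names plus an octave up from A lands on F.
A major thirteenth is 21 semitones; 21 semitones up from Ab3 gives F5.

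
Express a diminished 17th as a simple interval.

d3

Subtracting seven from the interval number removes an octave: 17 − 14 = 3.
Quality carries through unchanged, so the simple form is a diminished third.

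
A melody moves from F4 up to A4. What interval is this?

F to A spans three letter names (F-G-A): a third.
The major third spans 4 semitones, and F4 to A4 is exactly 4 semitones — so this is a major third.

major third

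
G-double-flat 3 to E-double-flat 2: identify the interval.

Descending from Gbb3 to Ebb2 is the same interval as ascending Ebb2 to Gbb3.
E to G spans three letter names (E-F-G), plus an octave: a tenth.
Ebb2 to Gbb3 is 15 semitones, a half step short of the major tenth (16), so this is minor.
(Equivalently, a compound minor third: a minor third plus an octave.)

m10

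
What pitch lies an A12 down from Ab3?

Counting five letter names plus an octave down from A lands on D.
Moving 20 semitones down from Ab3 (the size of an augmented twelfth) reaches Dbb2.

Dbb2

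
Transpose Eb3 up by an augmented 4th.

A3

Counting four letter names up from E lands on A.
An augmented fourth spans 6 semitones, so from Eb3 the target pitch is A3.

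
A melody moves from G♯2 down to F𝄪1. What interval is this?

minor 9th

Descending from G#2 to F##1 is the same interval as ascending F##1 to G#2.
F to G spans two letter names (F-G), plus an octave, so the interval is some kind of ninth.
F##1 to G#2 is 13 semitones, a half step short of the major ninth (14), so this is minor.
(Equivalently, a compound minor second: a minor second plus an octave.)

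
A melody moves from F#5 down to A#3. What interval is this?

Descending from F#5 to A#3 is the same interval as ascending A#3 to F#5.
A to F spans six letter names (A-B-C-D-E-F), plus an octave — that makes it a thirteenth of some quality.
A major thirteenth would be 21 semitones, but A#3 to F#5 is 20 — one semitone narrower, making it a minor thirteenth.
(Equivalently, a compound minor sixth: a minor sixth plus an octave.)

m13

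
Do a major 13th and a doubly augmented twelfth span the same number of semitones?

Both span 21 semitones: a major thirteenth and a doubly augmented twelfth are the same chromatic distance.

Yes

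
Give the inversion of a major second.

Interval numbers invert to sum to nine: 2 + 7 = 9, so a second inverts to a seventh.
And major becomes minor under inversion, so we get a minor seventh.

minor 7th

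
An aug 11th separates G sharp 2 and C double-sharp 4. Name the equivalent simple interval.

augmented 4th

Each octave removed subtracts seven from the number: 11 − 7 = 4.
That makes an augmented eleventh a compound augmented fourth — an octave plus an augmented fourth.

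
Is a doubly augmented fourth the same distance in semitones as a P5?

A doubly augmented fourth = 7 semitones = a perfect fifth; enharmonically equal.

Yes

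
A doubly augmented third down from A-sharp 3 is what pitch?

Three letter names down from A: F.
Moving 6 semitones down from A#3 (the size of a doubly augmented third) reaches Fb3.

F-flat 3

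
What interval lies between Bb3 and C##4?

B to C spans two letter names (B-C), so the interval is some kind of second.
Bb3 to C##4 spans 4 semitones — two semitones wider than the major second (2) — giving a doubly augmented second.

doubly augmented second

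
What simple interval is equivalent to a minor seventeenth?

minor 3rd

Subtracting seven from the interval number removes an octave: 17 − 14 = 3.
Quality carries through unchanged, so the simple form is a minor third.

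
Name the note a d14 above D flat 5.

C double-flat 7

The fourteenth's letter: D up seven letter names plus an octave → C.
Moving 21 semitones up from Db5 (the size of a diminished fourteenth) reaches Cbb7.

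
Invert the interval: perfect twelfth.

First reduce the compound perfect twelfth to its simple form, a perfect fifth.
The rule of nine gives the new number: 9 − 5 = 4, so a fifth becomes a fourth.
And perfect stays perfect under inversion, so we get a perfect fourth.

perfect 4th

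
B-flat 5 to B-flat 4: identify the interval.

perfect octave

Descending from Bb5 to Bb4 is the same interval as ascending Bb4 to Bb5.
B to B is the same letter name, plus an octave, so the interval is some kind of octave.
The perfect octave spans 12 semitones, and Bb4 to Bb5 is exactly 12 semitones — so this is a perfect octave.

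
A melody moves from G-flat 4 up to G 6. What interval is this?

augmented 15th

G to G is the same letter name, plus 2 octaves — that makes it a fifteenth of some quality.
The perfect fifteenth is 24 semitones; here we have 25, one semitone wider: augmented.
(Equivalently, a compound augmented octave: an augmented octave plus an octave.)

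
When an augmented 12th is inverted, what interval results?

d4

First reduce the compound augmented twelfth to its simple form, an augmented fifth.
Interval numbers invert to sum to nine: 5 + 4 = 9, so a fifth inverts to a fourth.
Quality inverts too: augmented becomes diminished. That makes the inversion a diminished fourth.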